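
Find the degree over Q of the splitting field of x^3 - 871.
[K : Q] = 6

The roots of x^3 - 871 are ∛871, ω∛871, ω^2∛871 where ω = e^(2πi/3) is a primitive cube root of unity, so K = Q(∛871, ω). Now [Q(∛871):Q] = 3 (since 871 is not a perfect cube, x^3 - 871 is irreducible) and [Q(ω):Q] = 2. Both 2 and 3 divide [K:Q], and [K:Q] ≤ 3·2 = 6, so [K:Q] = 6. (Equivalently: Q(∛871) ⊂ R but ω ∉ R, so [K : Q(∛871)] = 2.)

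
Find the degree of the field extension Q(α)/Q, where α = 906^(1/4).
[Q(α):Q] = 4

α is a root of x^4 - 906. By Eisenstein's criterion at the prime p = 2 (which divides the constant term 906 but p^2 = 4 does not, since 906 is squarefree), x^4 - 906 is irreducible over Q. Hence [Q(α):Q] = 4.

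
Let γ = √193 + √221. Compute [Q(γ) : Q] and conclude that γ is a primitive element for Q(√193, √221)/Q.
[Q(γ) : Q] = 4 (equivalently, Q(γ) = Q(√193, √221))

Obviously Q(γ) ⊆ Q(√193, √221), and [Q(√193, √221):Q] = 4 (since 193, 221 are distinct squarefree integers > 1 with 42653 not a perfect square). To show equality we compute the minimal polynomial of γ. From γ = √193 + √221: γ^2 = 193 + 2√(42653) + 221 = 414 + 2√(42653), so γ^2 - 414 = 2√(42653); squaring, (γ^2 - 414)^2 = 4·42653, i.e. γ^4 - 828γ^2 + 171396 - 170612 = 0, i.e. γ^4 - 828γ^2 + 784 = 0. So γ is a root of x^4 - 828x^2 + 784. This polynomial is irreducible over Q: it has no rational root (each ±√193 ± √221 is irrational), and any factorization into two quadratics over Q would force √(42653) ∈ Q (pairing opposite roots) or √193, √221 ∈ Q (other pairings), all impossible. Hence [Q(γ):Q] = 4 = [Q(√193, √221):Q], so Q(γ) = Q(√193, √221).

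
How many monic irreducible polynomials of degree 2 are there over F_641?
There are 205120 monic irreducible polynomials of degree 2 over F_641

Each element of F_{641^2} that lies in no proper subfield is a root of exactly one monic irreducible of degree 2 over F_641, and each such polynomial has 2 distinct roots in F_{641^2}. By Möbius inversion the count is N_641(2) = (1/2) Σ_{d|2} μ(2/d) · 641^d = (1/2)(μ(2)·641^1 + μ(1)·641^2) = 410240/2 = 205120.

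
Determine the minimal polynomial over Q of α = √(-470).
m_α(x) = x^2 + 470

α satisfies α^2 + 470 = 0, so x^2 + 470 annihilates α. Since d = -470 is squarefree and ≠ 1, it is not a perfect square in Q, so x^2 + 470 has no rational root and is therefore irreducible over Q (a degree-2 polynomial over a field is irreducible iff it has no root). Hence m_α(x) = x^2 + 470.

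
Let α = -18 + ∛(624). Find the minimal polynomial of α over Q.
m_α(x) = x^3 + 54x^2 + 972x + 5208

Set β = α + 18 = ∛(624), so β^3 = 624. Then (α + 18)^3 - 624 = 0, i.e. α is a root of g(x) = (x + 18)^3 - 624 = x^3 + 54x^2 + 972x + 5208. Since g(x) = h(x + 18) where h(x) = x^3 - 624, and h is irreducible over Q (because 624 is not a perfect cube, so h has no rational root, and a monic cubic with no rational root is irreducible), g is also irreducible (irreducibility is preserved under the substitution x → x + 18). Hence m_α(x) = x^3 + 54x^2 + 972x + 5208.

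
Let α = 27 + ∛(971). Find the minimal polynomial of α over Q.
m_α(x) = x^3 - 81x^2 + 2187x - 20654

Set β = α - 27 = ∛(971), so β^3 = 971. Then (α - 27)^3 - 971 = 0, i.e. α is a root of g(x) = (x - 27)^3 - 971 = x^3 - 81x^2 + 2187x - 20654. Since g(x) = h(x - 27) where h(x) = x^3 - 971, and h is irreducible over Q (because 971 is not a perfect cube, so h has no rational root, and a monic cubic with no rational root is irreducible), g is also irreducible (irreducibility is preserved under the substitution x → x - 27). Hence m_α(x) = x^3 - 81x^2 + 2187x - 20654.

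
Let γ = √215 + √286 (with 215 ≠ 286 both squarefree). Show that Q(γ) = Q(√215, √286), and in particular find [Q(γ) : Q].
[Q(γ) : Q] = 4 (equivalently, Q(γ) = Q(√215, √286))

Obviously Q(γ) ⊆ Q(√215, √286), and [Q(√215, √286):Q] = 4 (since 215, 286 are distinct squarefree integers > 1 with 61490 not a perfect square). To show equality we compute the minimal polynomial of γ. From γ = √215 + √286: γ^2 = 215 + 2√(61490) + 286 = 501 + 2√(61490), so γ^2 - 501 = 2√(61490); squaring, (γ^2 - 501)^2 = 4·61490, i.e. γ^4 - 1002γ^2 + 251001 - 245960 = 0, i.e. γ^4 - 1002γ^2 + 5041 = 0. So γ is a root of x^4 - 1002x^2 + 5041. This polynomial is irreducible over Q: it has no rational root (each ±√215 ± √286 is irrational), and any factorization into two quadratics over Q would force √(61490) ∈ Q (pairing opposite roots) or √215, √286 ∈ Q (other pairings), all impossible. Hence [Q(γ):Q] = 4 = [Q(√215, √286):Q], so Q(γ) = Q(√215, √286).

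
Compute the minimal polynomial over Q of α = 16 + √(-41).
m_α(x) = x^2 - 32x + 297

From α - 16 = √(-41), squaring gives (α - 16)^2 = -41, i.e. α^2 - 32α + 256 = -41, so α^2 - 32α + 297 = 0. The discriminant of x^2 - 32x + 297 is (-32)^2 - 4·(297) = 1024 - 1188 = -164, and 4·(-41) is not a perfect square in Q since -41 is squarefree and ≠ 1. Hence x^2 - 32x + 297 is irreducible over Q and is the minimal polynomial of α.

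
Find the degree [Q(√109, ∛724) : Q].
[Q(√109, ∛724) : Q] = 6

Let L = Q(√109, ∛724). Since Q(√109) ⊂ L and [Q(√109):Q] = 2, the tower law gives 2 | [L:Q]. Likewise Q(∛724) ⊂ L with [Q(∛724):Q] = 3 (because 724 is not a perfect cube), so 3 | [L:Q]. As gcd(2,3) = 1, [L:Q] is divisible by 6. Conversely L is generated over Q by √109 and ∛724, so [L:Q] ≤ 2·3 = 6. Therefore [Q(√109, ∛724) : Q] = 6.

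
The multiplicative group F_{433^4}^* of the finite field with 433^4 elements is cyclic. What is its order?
|F_{433^4}^*| = 35152125120

F_{433^4} has 433^4 = 35152125121 elements; its multiplicative group consists of all nonzero elements, so |F_{433^4}^*| = 35152125121 - 1 = 35152125120. (It is cyclic since any finite subgroup of the multiplicative group of a field is cyclic.)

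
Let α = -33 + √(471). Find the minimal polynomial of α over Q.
m_α(x) = x^2 + 66x + 618

From α + 33 = √(471), squaring gives (α + 33)^2 = 471, i.e. α^2 + 66α + 1089 = 471, so α^2 + 66α + 618 = 0. The discriminant of x^2 + 66x + 618 is (66)^2 - 4·(618) = 4356 - 2472 = 1884, and 4·(471) is not a perfect square in Q since 471 is squarefree and ≠ 1. Hence x^2 + 66x + 618 is irreducible over Q and is the minimal polynomial of α.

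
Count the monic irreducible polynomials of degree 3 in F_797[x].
There are 168753592 monic irreducible polynomials of degree 3 over F_797

Each element of F_{797^3} that lies in no proper subfield is a root of exactly one monic irreducible of degree 3 over F_797, and each such polynomial has 3 distinct roots in F_{797^3}. By Möbius inversion the count is N_797(3) = (1/3) Σ_{d|3} μ(3/d) · 797^d = (1/3)(μ(3)·797^1 + μ(1)·797^3) = 506260776/3 = 168753592.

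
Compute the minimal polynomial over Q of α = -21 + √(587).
m_α(x) = x^2 + 42x - 146

From α + 21 = √(587), squaring gives (α + 21)^2 = 587, i.e. α^2 + 42α + 441 = 587, so α^2 + 42α - 146 = 0. The discriminant of x^2 + 42x - 146 is (42)^2 - 4·(-146) = 1764 + 584 = 2348, and 4·(587) is not a perfect square in Q since 587 is squarefree and ≠ 1. Hence x^2 + 42x - 146 is irreducible over Q and is the minimal polynomial of α.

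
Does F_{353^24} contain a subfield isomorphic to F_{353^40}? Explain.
No: F_{353^40} is not a subfield of F_{353^24}

F_{p^m} embeds in F_{p^n} iff m | n. Here 40 ∤ 24 (since 24 = 0·40 + 24 with remainder 24 ≠ 0), so F_{353^40} is not a subfield of F_{353^24}. Equivalently: if it were, the tower law would give 40 = [F_{353^40}:F_353] dividing [F_{353^24}:F_353] = 24, contradiction.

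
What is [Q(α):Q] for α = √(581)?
[Q(α):Q] = 2

[Q(α):Q] equals the degree of the minimal polynomial of α. Here α^2 = 581 and x^2 - 581 is irreducible (d = 581 is squarefree, ≠ 1, hence not a square), so deg(m_α) = 2. Thus [Q(α):Q] = 2.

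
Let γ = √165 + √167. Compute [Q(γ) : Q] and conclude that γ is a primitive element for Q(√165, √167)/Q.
[Q(γ) : Q] = 4 (equivalently, Q(γ) = Q(√165, √167))

Obviously Q(γ) ⊆ Q(√165, √167), and [Q(√165, √167):Q] = 4 (since 165, 167 are distinct squarefree integers > 1 with 27555 not a perfect square). To show equality we compute the minimal polynomial of γ. From γ = √165 + √167: γ^2 = 165 + 2√(27555) + 167 = 332 + 2√(27555), so γ^2 - 332 = 2√(27555); squaring, (γ^2 - 332)^2 = 4·27555, i.e. γ^4 - 664γ^2 + 110224 - 110220 = 0, i.e. γ^4 - 664γ^2 + 4 = 0. So γ is a root of x^4 - 664x^2 + 4. This polynomial is irreducible over Q: it has no rational root (each ±√165 ± √167 is irrational), and any factorization into two quadratics over Q would force √(27555) ∈ Q (pairing opposite roots) or √165, √167 ∈ Q (other pairings), all impossible. Hence [Q(γ):Q] = 4 = [Q(√165, √167):Q], so Q(γ) = Q(√165, √167).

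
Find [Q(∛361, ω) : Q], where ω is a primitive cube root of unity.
[Q(∛361, ω) : Q] = 6

[Q(∛361):Q] = 3 (min poly x^3 - 361, irreducible since 361 is not a perfect cube). [Q(ω):Q] = 2 (min poly x^2 + x + 1). Since Q(∛361) ⊂ R and ω ∉ R, we have ω ∉ Q(∛361), so x^2 + x + 1 remains irreducible over Q(∛361) and [Q(∛361, ω) : Q(∛361)] = 2. By the tower law, [Q(∛361, ω) : Q] = 3 · 2 = 6. (In fact Q(∛361, ω) is the splitting field of x^3 - 361 over Q.)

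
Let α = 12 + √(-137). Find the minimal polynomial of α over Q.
m_α(x) = x^2 - 24x + 281

From α - 12 = √(-137), squaring gives (α - 12)^2 = -137, i.e. α^2 - 24α + 144 = -137, so α^2 - 24α + 281 = 0. The discriminant of x^2 - 24x + 281 is (-24)^2 - 4·(281) = 576 - 1124 = -548, and 4·(-137) is not a perfect square in Q since -137 is squarefree and ≠ 1. Hence x^2 - 24x + 281 is irreducible over Q and is the minimal polynomial of α.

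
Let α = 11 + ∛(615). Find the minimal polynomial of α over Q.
m_α(x) = x^3 - 33x^2 + 363x - 1946

Set β = α - 11 = ∛(615), so β^3 = 615. Then (α - 11)^3 - 615 = 0, i.e. α is a root of g(x) = (x - 11)^3 - 615 = x^3 - 33x^2 + 363x - 1946. Since g(x) = h(x - 11) where h(x) = x^3 - 615, and h is irreducible over Q (because 615 is not a perfect cube, so h has no rational root, and a monic cubic with no rational root is irreducible), g is also irreducible (irreducibility is preserved under the substitution x → x - 11). Hence m_α(x) = x^3 - 33x^2 + 363x - 1946.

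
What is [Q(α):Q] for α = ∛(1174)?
[Q(α):Q] = 3

The minimal polynomial of α is x^3 - 1174, irreducible over Q since 1174 is not a perfect cube (so x^3 - 1174 has no rational root). Hence [Q(α):Q] = deg(m_α) = 3.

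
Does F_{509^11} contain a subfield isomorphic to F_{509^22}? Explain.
No: F_{509^22} is not a subfield of F_{509^11}

F_{p^m} embeds in F_{p^n} iff m | n. Here 22 ∤ 11 (since 11 = 0·22 + 11 with remainder 11 ≠ 0), so F_{509^22} is not a subfield of F_{509^11}. Equivalently: if it were, the tower law would give 22 = [F_{509^22}:F_509] dividing [F_{509^11}:F_509] = 11, contradiction.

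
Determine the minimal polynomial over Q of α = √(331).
m_α(x) = x^2 - 331

α satisfies α^2 - 331 = 0, so x^2 - 331 annihilates α. Since d = 331 is squarefree and ≠ 1, it is not a perfect square in Q, so x^2 - 331 has no rational root and is therefore irreducible over Q (a degree-2 polynomial over a field is irreducible iff it has no root). Hence m_α(x) = x^2 - 331.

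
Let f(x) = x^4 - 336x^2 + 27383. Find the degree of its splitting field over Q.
[K : Q] = 4

Solving the quadratic in x^2: x^2 = (336 ± √(336^2 - 4·27383))/2 = (336 ± √3364)/2 = (336 ± 58)/2, giving x^2 = 139 or x^2 = 197. So f(x) = (x^2 - 139)(x^2 - 197) and the roots of f are ±√139, ±√197. Hence the splitting field is K = Q(√139, √197). Since 139 and 197 are distinct squarefree integers > 1, their product 27383 is not a perfect square, so √197 ∉ Q(√139). By the tower law [K:Q] = [Q(√139,√197):Q(√139)] · [Q(√139):Q] = 2 · 2 = 4.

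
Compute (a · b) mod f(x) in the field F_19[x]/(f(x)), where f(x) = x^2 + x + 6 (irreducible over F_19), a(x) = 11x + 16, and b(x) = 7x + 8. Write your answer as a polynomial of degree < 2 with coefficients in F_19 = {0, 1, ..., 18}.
a · b ≡ 9x + 8 (mod f(x))

Multiply in F_19[x]: a(x)·b(x) = (11x + 16)·(7x + 8) = x^2 + 10x + 14. This has degree ≥ 2, so divide by f(x) over F_19: x^2 + 10x + 14 = (1)·(x^2 + x + 6) + (9x + 8). Hence a·b ≡ 9x + 8 (mod f). (F_19[x]/(f) is a field with 19^2 = 361 elements since f is irreducible of degree 2.)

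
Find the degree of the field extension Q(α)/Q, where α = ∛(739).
[Q(α):Q] = 3

The minimal polynomial of α is x^3 - 739, irreducible over Q since 739 is not a perfect cube (so x^3 - 739 has no rational root). Hence [Q(α):Q] = deg(m_α) = 3.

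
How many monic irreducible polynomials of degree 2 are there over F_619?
There are 191271 monic irreducible polynomials of degree 2 over F_619

Each element of F_{619^2} that lies in no proper subfield is a root of exactly one monic irreducible of degree 2 over F_619, and each such polynomial has 2 distinct roots in F_{619^2}. By Möbius inversion the count is N_619(2) = (1/2) Σ_{d|2} μ(2/d) · 619^d = (1/2)(μ(2)·619^1 + μ(1)·619^2) = 382542/2 = 191271.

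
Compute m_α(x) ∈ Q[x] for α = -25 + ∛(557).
m_α(x) = x^3 + 75x^2 + 1875x + 15068

Set β = α + 25 = ∛(557), so β^3 = 557. Then (α + 25)^3 - 557 = 0, i.e. α is a root of g(x) = (x + 25)^3 - 557 = x^3 + 75x^2 + 1875x + 15068. Since g(x) = h(x + 25) where h(x) = x^3 - 557, and h is irreducible over Q (because 557 is not a perfect cube, so h has no rational root, and a monic cubic with no rational root is irreducible), g is also irreducible (irreducibility is preserved under the substitution x → x + 25). Hence m_α(x) = x^3 + 75x^2 + 1875x + 15068.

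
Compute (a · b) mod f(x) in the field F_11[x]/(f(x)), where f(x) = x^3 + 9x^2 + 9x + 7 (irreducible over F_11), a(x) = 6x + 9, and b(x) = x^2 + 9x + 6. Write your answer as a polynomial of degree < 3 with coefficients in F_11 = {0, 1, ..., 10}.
a · b ≡ 9x^2 + 8x + 1 (mod f(x))

Multiply in F_11[x]: a(x)·b(x) = (6x + 9)·(x^2 + 9x + 6) = 6x^3 + 8x^2 + 7x + 10. This has degree ≥ 3, so divide by f(x) over F_11: 6x^3 + 8x^2 + 7x + 10 = (6)·(x^3 + 9x^2 + 9x + 7) + (9x^2 + 8x + 1). Hence a·b ≡ 9x^2 + 8x + 1 (mod f). (F_11[x]/(f) is a field with 11^3 = 1331 elements since f is irreducible of degree 3.)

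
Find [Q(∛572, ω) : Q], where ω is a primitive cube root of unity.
[Q(∛572, ω) : Q] = 6

[Q(∛572):Q] = 3 (min poly x^3 - 572, irreducible since 572 is not a perfect cube). [Q(ω):Q] = 2 (min poly x^2 + x + 1). Since Q(∛572) ⊂ R and ω ∉ R, we have ω ∉ Q(∛572), so x^2 + x + 1 remains irreducible over Q(∛572) and [Q(∛572, ω) : Q(∛572)] = 2. By the tower law, [Q(∛572, ω) : Q] = 3 · 2 = 6. (In fact Q(∛572, ω) is the splitting field of x^3 - 572 over Q.)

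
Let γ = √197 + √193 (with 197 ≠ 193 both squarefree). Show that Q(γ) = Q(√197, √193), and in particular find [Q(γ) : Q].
[Q(γ) : Q] = 4 (equivalently, Q(γ) = Q(√197, √193))

Obviously Q(γ) ⊆ Q(√197, √193), and [Q(√197, √193):Q] = 4 (since 197, 193 are distinct squarefree integers > 1 with 38021 not a perfect square). To show equality we compute the minimal polynomial of γ. From γ = √197 + √193: γ^2 = 197 + 2√(38021) + 193 = 390 + 2√(38021), so γ^2 - 390 = 2√(38021); squaring, (γ^2 - 390)^2 = 4·38021, i.e. γ^4 - 780γ^2 + 152100 - 152084 = 0, i.e. γ^4 - 780γ^2 + 16 = 0. So γ is a root of x^4 - 780x^2 + 16. This polynomial is irreducible over Q: it has no rational root (each ±√197 ± √193 is irrational), and any factorization into two quadratics over Q would force √(38021) ∈ Q (pairing opposite roots) or √197, √193 ∈ Q (other pairings), all impossible. Hence [Q(γ):Q] = 4 = [Q(√197, √193):Q], so Q(γ) = Q(√197, √193).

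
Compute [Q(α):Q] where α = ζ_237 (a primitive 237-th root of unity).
[Q(α):Q] = 156

The minimal polynomial of ζ_237 over Q is the 237-th cyclotomic polynomial Φ_237(x), which is irreducible over Q and has degree φ(237) = 156. Hence [Q(α):Q] = φ(237) = 156.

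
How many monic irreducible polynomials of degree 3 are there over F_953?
There are 288507408 monic irreducible polynomials of degree 3 over F_953

Each element of F_{953^3} that lies in no proper subfield is a root of exactly one monic irreducible of degree 3 over F_953, and each such polynomial has 3 distinct roots in F_{953^3}. By Möbius inversion the count is N_953(3) = (1/3) Σ_{d|3} μ(3/d) · 953^d = (1/3)(μ(3)·953^1 + μ(1)·953^3) = 865522224/3 = 288507408.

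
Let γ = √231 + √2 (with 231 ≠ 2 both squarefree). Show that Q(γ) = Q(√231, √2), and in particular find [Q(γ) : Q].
[Q(γ) : Q] = 4 (equivalently, Q(γ) = Q(√231, √2))

Obviously Q(γ) ⊆ Q(√231, √2), and [Q(√231, √2):Q] = 4 (since 231, 2 are distinct squarefree integers > 1 with 462 not a perfect square). To show equality we compute the minimal polynomial of γ. From γ = √231 + √2: γ^2 = 231 + 2√(462) + 2 = 233 + 2√(462), so γ^2 - 233 = 2√(462); squaring, (γ^2 - 233)^2 = 4·462, i.e. γ^4 - 466γ^2 + 54289 - 1848 = 0, i.e. γ^4 - 466γ^2 + 52441 = 0. So γ is a root of x^4 - 466x^2 + 52441. This polynomial is irreducible over Q: it has no rational root (each ±√231 ± √2 is irrational), and any factorization into two quadratics over Q would force √(462) ∈ Q (pairing opposite roots) or √231, √2 ∈ Q (other pairings), all impossible. Hence [Q(γ):Q] = 4 = [Q(√231, √2):Q], so Q(γ) = Q(√231, √2).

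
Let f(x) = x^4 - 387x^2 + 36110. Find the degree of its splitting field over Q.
[K : Q] = 4

Solving the quadratic in x^2: x^2 = (387 ± √(387^2 - 4·36110))/2 = (387 ± √5329)/2 = (387 ± 73)/2, giving x^2 = 157 or x^2 = 230. So f(x) = (x^2 - 157)(x^2 - 230) and the roots of f are ±√157, ±√230. Hence the splitting field is K = Q(√157, √230). Since 157 and 230 are distinct squarefree integers > 1, their product 36110 is not a perfect square, so √230 ∉ Q(√157). By the tower law [K:Q] = [Q(√157,√230):Q(√157)] · [Q(√157):Q] = 2 · 2 = 4.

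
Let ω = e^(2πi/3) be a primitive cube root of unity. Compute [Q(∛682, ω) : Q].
[Q(∛682, ω) : Q] = 6

[Q(∛682):Q] = 3 (min poly x^3 - 682, irreducible since 682 is not a perfect cube). [Q(ω):Q] = 2 (min poly x^2 + x + 1). Since Q(∛682) ⊂ R and ω ∉ R, we have ω ∉ Q(∛682), so x^2 + x + 1 remains irreducible over Q(∛682) and [Q(∛682, ω) : Q(∛682)] = 2. By the tower law, [Q(∛682, ω) : Q] = 3 · 2 = 6. (In fact Q(∛682, ω) is the splitting field of x^3 - 682 over Q.)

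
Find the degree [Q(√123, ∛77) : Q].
[Q(√123, ∛77) : Q] = 6

Let L = Q(√123, ∛77). Since Q(√123) ⊂ L and [Q(√123):Q] = 2, the tower law gives 2 | [L:Q]. Likewise Q(∛77) ⊂ L with [Q(∛77):Q] = 3 (because 77 is not a perfect cube), so 3 | [L:Q]. As gcd(2,3) = 1, [L:Q] is divisible by 6. Conversely L is generated over Q by √123 and ∛77, so [L:Q] ≤ 2·3 = 6. Therefore [Q(√123, ∛77) : Q] = 6.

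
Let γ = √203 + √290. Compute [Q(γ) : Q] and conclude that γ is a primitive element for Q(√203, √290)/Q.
[Q(γ) : Q] = 4 (equivalently, Q(γ) = Q(√203, √290))

Obviously Q(γ) ⊆ Q(√203, √290), and [Q(√203, √290):Q] = 4 (since 203, 290 are distinct squarefree integers > 1 with 58870 not a perfect square). To show equality we compute the minimal polynomial of γ. From γ = √203 + √290: γ^2 = 203 + 2√(58870) + 290 = 493 + 2√(58870), so γ^2 - 493 = 2√(58870); squaring, (γ^2 - 493)^2 = 4·58870, i.e. γ^4 - 986γ^2 + 243049 - 235480 = 0, i.e. γ^4 - 986γ^2 + 7569 = 0. So γ is a root of x^4 - 986x^2 + 7569. This polynomial is irreducible over Q: it has no rational root (each ±√203 ± √290 is irrational), and any factorization into two quadratics over Q would force √(58870) ∈ Q (pairing opposite roots) or √203, √290 ∈ Q (other pairings), all impossible. Hence [Q(γ):Q] = 4 = [Q(√203, √290):Q], so Q(γ) = Q(√203, √290).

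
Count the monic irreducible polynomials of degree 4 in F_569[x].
There are 26205215340 monic irreducible polynomials of degree 4 over F_569

Each element of F_{569^4} that lies in no proper subfield is a root of exactly one monic irreducible of degree 4 over F_569, and each such polynomial has 4 distinct roots in F_{569^4}. By Möbius inversion the count is N_569(4) = (1/4) Σ_{d|4} μ(4/d) · 569^d = (1/4)(μ(4)·569^1 + μ(2)·569^2 + μ(1)·569^4) = 104820861360/4 = 26205215340.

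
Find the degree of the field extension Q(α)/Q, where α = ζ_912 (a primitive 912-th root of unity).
[Q(α):Q] = 288

The minimal polynomial of ζ_912 over Q is the 912-th cyclotomic polynomial Φ_912(x), which is irreducible over Q and has degree φ(912) = 288. Hence [Q(α):Q] = φ(912) = 288.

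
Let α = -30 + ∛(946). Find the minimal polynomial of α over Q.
m_α(x) = x^3 + 90x^2 + 2700x + 26054

Set β = α + 30 = ∛(946), so β^3 = 946. Then (α + 30)^3 - 946 = 0, i.e. α is a root of g(x) = (x + 30)^3 - 946 = x^3 + 90x^2 + 2700x + 26054. Since g(x) = h(x + 30) where h(x) = x^3 - 946, and h is irreducible over Q (because 946 is not a perfect cube, so h has no rational root, and a monic cubic with no rational root is irreducible), g is also irreducible (irreducibility is preserved under the substitution x → x + 30). Hence m_α(x) = x^3 + 90x^2 + 2700x + 26054.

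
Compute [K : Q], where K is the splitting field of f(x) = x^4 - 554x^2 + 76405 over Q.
[K : Q] = 4

Solving the quadratic in x^2: x^2 = (554 ± √(554^2 - 4·76405))/2 = (554 ± √1296)/2 = (554 ± 36)/2, giving x^2 = 259 or x^2 = 295. So f(x) = (x^2 - 259)(x^2 - 295) and the roots of f are ±√259, ±√295. Hence the splitting field is K = Q(√259, √295). Since 259 and 295 are distinct squarefree integers > 1, their product 76405 is not a perfect square, so √295 ∉ Q(√259). By the tower law [K:Q] = [Q(√259,√295):Q(√259)] · [Q(√259):Q] = 2 · 2 = 4.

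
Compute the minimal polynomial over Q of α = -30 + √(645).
m_α(x) = x^2 + 60x + 255

From α + 30 = √(645), squaring gives (α + 30)^2 = 645, i.e. α^2 + 60α + 900 = 645, so α^2 + 60α + 255 = 0. The discriminant of x^2 + 60x + 255 is (60)^2 - 4·(255) = 3600 - 1020 = 2580, and 4·(645) is not a perfect square in Q since 645 is squarefree and ≠ 1. Hence x^2 + 60x + 255 is irreducible over Q and is the minimal polynomial of α.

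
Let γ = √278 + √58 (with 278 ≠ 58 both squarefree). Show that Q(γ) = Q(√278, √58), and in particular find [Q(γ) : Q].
[Q(γ) : Q] = 4 (equivalently, Q(γ) = Q(√278, √58))

Obviously Q(γ) ⊆ Q(√278, √58), and [Q(√278, √58):Q] = 4 (since 278, 58 are distinct squarefree integers > 1 with 16124 not a perfect square). To show equality we compute the minimal polynomial of γ. From γ = √278 + √58: γ^2 = 278 + 2√(16124) + 58 = 336 + 2√(16124), so γ^2 - 336 = 2√(16124); squaring, (γ^2 - 336)^2 = 4·16124, i.e. γ^4 - 672γ^2 + 112896 - 64496 = 0, i.e. γ^4 - 672γ^2 + 48400 = 0. So γ is a root of x^4 - 672x^2 + 48400. This polynomial is irreducible over Q: it has no rational root (each ±√278 ± √58 is irrational), and any factorization into two quadratics over Q would force √(16124) ∈ Q (pairing opposite roots) or √278, √58 ∈ Q (other pairings), all impossible. Hence [Q(γ):Q] = 4 = [Q(√278, √58):Q], so Q(γ) = Q(√278, √58).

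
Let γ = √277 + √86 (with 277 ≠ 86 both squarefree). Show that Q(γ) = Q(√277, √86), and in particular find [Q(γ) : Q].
[Q(γ) : Q] = 4 (equivalently, Q(γ) = Q(√277, √86))

Obviously Q(γ) ⊆ Q(√277, √86), and [Q(√277, √86):Q] = 4 (since 277, 86 are distinct squarefree integers > 1 with 23822 not a perfect square). To show equality we compute the minimal polynomial of γ. From γ = √277 + √86: γ^2 = 277 + 2√(23822) + 86 = 363 + 2√(23822), so γ^2 - 363 = 2√(23822); squaring, (γ^2 - 363)^2 = 4·23822, i.e. γ^4 - 726γ^2 + 131769 - 95288 = 0, i.e. γ^4 - 726γ^2 + 36481 = 0. So γ is a root of x^4 - 726x^2 + 36481. This polynomial is irreducible over Q: it has no rational root (each ±√277 ± √86 is irrational), and any factorization into two quadratics over Q would force √(23822) ∈ Q (pairing opposite roots) or √277, √86 ∈ Q (other pairings), all impossible. Hence [Q(γ):Q] = 4 = [Q(√277, √86):Q], so Q(γ) = Q(√277, √86).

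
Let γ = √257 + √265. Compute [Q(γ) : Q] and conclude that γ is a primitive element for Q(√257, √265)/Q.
[Q(γ) : Q] = 4 (equivalently, Q(γ) = Q(√257, √265))

Obviously Q(γ) ⊆ Q(√257, √265), and [Q(√257, √265):Q] = 4 (since 257, 265 are distinct squarefree integers > 1 with 68105 not a perfect square). To show equality we compute the minimal polynomial of γ. From γ = √257 + √265: γ^2 = 257 + 2√(68105) + 265 = 522 + 2√(68105), so γ^2 - 522 = 2√(68105); squaring, (γ^2 - 522)^2 = 4·68105, i.e. γ^4 - 1044γ^2 + 272484 - 272420 = 0, i.e. γ^4 - 1044γ^2 + 64 = 0. So γ is a root of x^4 - 1044x^2 + 64. This polynomial is irreducible over Q: it has no rational root (each ±√257 ± √265 is irrational), and any factorization into two quadratics over Q would force √(68105) ∈ Q (pairing opposite roots) or √257, √265 ∈ Q (other pairings), all impossible. Hence [Q(γ):Q] = 4 = [Q(√257, √265):Q], so Q(γ) = Q(√257, √265).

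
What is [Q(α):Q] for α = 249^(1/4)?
[Q(α):Q] = 4

α is a root of x^4 - 249. By Eisenstein's criterion at the prime p = 3 (which divides the constant term 249 but p^2 = 9 does not, since 249 is squarefree), x^4 - 249 is irreducible over Q. Hence [Q(α):Q] = 4.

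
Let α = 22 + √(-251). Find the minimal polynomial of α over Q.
m_α(x) = x^2 - 44x + 735

From α - 22 = √(-251), squaring gives (α - 22)^2 = -251, i.e. α^2 - 44α + 484 = -251, so α^2 - 44α + 735 = 0. The discriminant of x^2 - 44x + 735 is (-44)^2 - 4·(735) = 1936 - 2940 = -1004, and 4·(-251) is not a perfect square in Q since -251 is squarefree and ≠ 1. Hence x^2 - 44x + 735 is irreducible over Q and is the minimal polynomial of α.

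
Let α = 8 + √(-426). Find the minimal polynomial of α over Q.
m_α(x) = x^2 - 16x + 490

From α - 8 = √(-426), squaring gives (α - 8)^2 = -426, i.e. α^2 - 16α + 64 = -426, so α^2 - 16α + 490 = 0. The discriminant of x^2 - 16x + 490 is (-16)^2 - 4·(490) = 256 - 1960 = -1704, and 4·(-426) is not a perfect square in Q since -426 is squarefree and ≠ 1. Hence x^2 - 16x + 490 is irreducible over Q and is the minimal polynomial of α.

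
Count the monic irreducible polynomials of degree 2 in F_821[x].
There are 336610 monic irreducible polynomials of degree 2 over F_821

Each element of F_{821^2} that lies in no proper subfield is a root of exactly one monic irreducible of degree 2 over F_821, and each such polynomial has 2 distinct roots in F_{821^2}. By Möbius inversion the count is N_821(2) = (1/2) Σ_{d|2} μ(2/d) · 821^d = (1/2)(μ(2)·821^1 + μ(1)·821^2) = 673220/2 = 336610.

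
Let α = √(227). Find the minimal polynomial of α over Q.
m_α(x) = x^2 - 227

α satisfies α^2 - 227 = 0, so x^2 - 227 annihilates α. Since d = 227 is squarefree and ≠ 1, it is not a perfect square in Q, so x^2 - 227 has no rational root and is therefore irreducible over Q (a degree-2 polynomial over a field is irreducible iff it has no root). Hence m_α(x) = x^2 - 227.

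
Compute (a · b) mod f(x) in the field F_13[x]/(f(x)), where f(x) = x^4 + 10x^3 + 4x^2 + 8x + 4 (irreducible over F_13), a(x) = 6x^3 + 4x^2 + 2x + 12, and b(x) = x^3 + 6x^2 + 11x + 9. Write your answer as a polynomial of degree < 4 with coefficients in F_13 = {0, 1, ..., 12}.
a · b ≡ 9x^3 + 10x + 11 (mod f(x))

Multiply in F_13[x]: a(x)·b(x) = (6x^3 + 4x^2 + 2x + 12)·(x^3 + 6x^2 + 11x + 9) = 6x^6 + x^5 + x^4 + 5x^3 + 7x + 4. This has degree ≥ 4, so divide by f(x) over F_13: 6x^6 + x^5 + x^4 + 5x^3 + 7x + 4 = (6x^2 + 6x + 8)·(x^4 + 10x^3 + 4x^2 + 8x + 4) + (9x^3 + 10x + 11). Hence a·b ≡ 9x^3 + 10x + 11 (mod f). (F_13[x]/(f) is a field with 13^4 = 28561 elements since f is irreducible of degree 4.)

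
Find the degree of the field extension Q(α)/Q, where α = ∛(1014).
[Q(α):Q] = 3

The minimal polynomial of α is x^3 - 1014, irreducible over Q since 1014 is not a perfect cube (so x^3 - 1014 has no rational root). Hence [Q(α):Q] = deg(m_α) = 3.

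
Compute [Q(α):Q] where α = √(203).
[Q(α):Q] = 2

[Q(α):Q] equals the degree of the minimal polynomial of α. Here α^2 = 203 and x^2 - 203 is irreducible (d = 203 is squarefree, ≠ 1, hence not a square), so deg(m_α) = 2. Thus [Q(α):Q] = 2.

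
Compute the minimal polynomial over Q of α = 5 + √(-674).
m_α(x) = x^2 - 10x + 699

From α - 5 = √(-674), squaring gives (α - 5)^2 = -674, i.e. α^2 - 10α + 25 = -674, so α^2 - 10α + 699 = 0. The discriminant of x^2 - 10x + 699 is (-10)^2 - 4·(699) = 100 - 2796 = -2696, and 4·(-674) is not a perfect square in Q since -674 is squarefree and ≠ 1. Hence x^2 - 10x + 699 is irreducible over Q and is the minimal polynomial of α.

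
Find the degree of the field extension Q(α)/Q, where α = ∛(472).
[Q(α):Q] = 3

The minimal polynomial of α is x^3 - 472, irreducible over Q since 472 is not a perfect cube (so x^3 - 472 has no rational root). Hence [Q(α):Q] = deg(m_α) = 3.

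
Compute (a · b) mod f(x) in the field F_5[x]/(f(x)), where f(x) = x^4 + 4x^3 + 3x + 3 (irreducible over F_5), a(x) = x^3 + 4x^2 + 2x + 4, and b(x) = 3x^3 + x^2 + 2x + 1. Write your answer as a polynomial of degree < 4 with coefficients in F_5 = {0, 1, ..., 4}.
a · b ≡ 2x^3 + 3x (mod f(x))

Multiply in F_5[x]: a(x)·b(x) = (x^3 + 4x^2 + 2x + 4)·(3x^3 + x^2 + 2x + 1) = 3x^6 + 3x^5 + 2x^4 + 3x^3 + 2x^2 + 4. This has degree ≥ 4, so divide by f(x) over F_5: 3x^6 + 3x^5 + 2x^4 + 3x^3 + 2x^2 + 4 = (3x^2 + x + 3)·(x^4 + 4x^3 + 3x + 3) + (2x^3 + 3x). Hence a·b ≡ 2x^3 + 3x (mod f). (F_5[x]/(f) is a field with 5^4 = 625 elements since f is irreducible of degree 4.)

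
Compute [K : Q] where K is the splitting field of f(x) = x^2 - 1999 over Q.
[K : Q] = 2

f(x) = x^2 - 1999 factors as (x - √1999)(x + √1999). The splitting field is K = Q(√1999). Since 1999 is squarefree and > 1, it is not a perfect square, so x^2 - 1999 is irreducible over Q and [Q(√1999) : Q] = 2. Hence [K : Q] = 2.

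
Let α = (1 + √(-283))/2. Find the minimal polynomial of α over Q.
m_α(x) = x^2 - x + 71

From 2α - 1 = √(-283), squaring gives (2α - 1)^2 = -283, i.e. 4α^2 - 4α + 1 = -283, so α^2 - α + (1 + 283)/4 = 0. Since -283 ≡ 1 (mod 4), (1 + 283)/4 = 71 ∈ Z. The polynomial x^2 - x + 71 has discriminant 1 - 4·(71) = -283, which is not a perfect square in Q (d = -283 is squarefree and ≠ 1), so x^2 - x + 71 is irreducible over Q. It is the minimal polynomial of α.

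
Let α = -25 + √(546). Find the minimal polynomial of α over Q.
m_α(x) = x^2 + 50x + 79

From α + 25 = √(546), squaring gives (α + 25)^2 = 546, i.e. α^2 + 50α + 625 = 546, so α^2 + 50α + 79 = 0. The discriminant of x^2 + 50x + 79 is (50)^2 - 4·(79) = 2500 - 316 = 2184, and 4·(546) is not a perfect square in Q since 546 is squarefree and ≠ 1. Hence x^2 + 50x + 79 is irreducible over Q and is the minimal polynomial of α.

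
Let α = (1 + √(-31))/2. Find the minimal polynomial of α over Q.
m_α(x) = x^2 - x + 8

From 2α - 1 = √(-31), squaring gives (2α - 1)^2 = -31, i.e. 4α^2 - 4α + 1 = -31, so α^2 - α + (1 + 31)/4 = 0. Since -31 ≡ 1 (mod 4), (1 + 31)/4 = 8 ∈ Z. The polynomial x^2 - x + 8 has discriminant 1 - 4·(8) = -31, which is not a perfect square in Q (d = -31 is squarefree and ≠ 1), so x^2 - x + 8 is irreducible over Q. It is the minimal polynomial of α.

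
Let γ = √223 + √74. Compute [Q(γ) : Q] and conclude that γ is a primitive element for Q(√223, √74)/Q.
[Q(γ) : Q] = 4 (equivalently, Q(γ) = Q(√223, √74))

Obviously Q(γ) ⊆ Q(√223, √74), and [Q(√223, √74):Q] = 4 (since 223, 74 are distinct squarefree integers > 1 with 16502 not a perfect square). To show equality we compute the minimal polynomial of γ. From γ = √223 + √74: γ^2 = 223 + 2√(16502) + 74 = 297 + 2√(16502), so γ^2 - 297 = 2√(16502); squaring, (γ^2 - 297)^2 = 4·16502, i.e. γ^4 - 594γ^2 + 88209 - 66008 = 0, i.e. γ^4 - 594γ^2 + 22201 = 0. So γ is a root of x^4 - 594x^2 + 22201. This polynomial is irreducible over Q: it has no rational root (each ±√223 ± √74 is irrational), and any factorization into two quadratics over Q would force √(16502) ∈ Q (pairing opposite roots) or √223, √74 ∈ Q (other pairings), all impossible. Hence [Q(γ):Q] = 4 = [Q(√223, √74):Q], so Q(γ) = Q(√223, √74).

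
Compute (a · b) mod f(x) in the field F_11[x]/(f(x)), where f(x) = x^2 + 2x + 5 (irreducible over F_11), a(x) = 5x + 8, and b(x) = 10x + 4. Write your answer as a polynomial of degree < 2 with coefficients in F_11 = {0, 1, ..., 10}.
a · b ≡ 2 (mod f(x))

Multiply in F_11[x]: a(x)·b(x) = (5x + 8)·(10x + 4) = 6x^2 + x + 10. This has degree ≥ 2, so divide by f(x) over F_11: 6x^2 + x + 10 = (6)·(x^2 + 2x + 5) + (2). Hence a·b ≡ 2 (mod f). (F_11[x]/(f) is a field with 11^2 = 121 elements since f is irreducible of degree 2.)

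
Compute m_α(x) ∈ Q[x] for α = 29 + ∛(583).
m_α(x) = x^3 - 87x^2 + 2523x - 24972

Set β = α - 29 = ∛(583), so β^3 = 583. Then (α - 29)^3 - 583 = 0, i.e. α is a root of g(x) = (x - 29)^3 - 583 = x^3 - 87x^2 + 2523x - 24972. Since g(x) = h(x - 29) where h(x) = x^3 - 583, and h is irreducible over Q (because 583 is not a perfect cube, so h has no rational root, and a monic cubic with no rational root is irreducible), g is also irreducible (irreducibility is preserved under the substitution x → x - 29). Hence m_α(x) = x^3 - 87x^2 + 2523x - 24972.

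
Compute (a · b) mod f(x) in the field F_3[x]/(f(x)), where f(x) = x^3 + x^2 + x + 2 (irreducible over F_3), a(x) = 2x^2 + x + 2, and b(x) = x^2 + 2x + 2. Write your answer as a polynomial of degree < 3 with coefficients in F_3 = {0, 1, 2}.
a · b ≡ 2x + 1 (mod f(x))

Multiply in F_3[x]: a(x)·b(x) = (2x^2 + x + 2)·(x^2 + 2x + 2) = 2x^4 + 2x^3 + 2x^2 + 1. This has degree ≥ 3, so divide by f(x) over F_3: 2x^4 + 2x^3 + 2x^2 + 1 = (2x)·(x^3 + x^2 + x + 2) + (2x + 1). Hence a·b ≡ 2x + 1 (mod f). (F_3[x]/(f) is a field with 3^3 = 27 elements since f is irreducible of degree 3.)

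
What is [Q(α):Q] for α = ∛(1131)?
[Q(α):Q] = 3

The minimal polynomial of α is x^3 - 1131, irreducible over Q since 1131 is not a perfect cube (so x^3 - 1131 has no rational root). Hence [Q(α):Q] = deg(m_α) = 3.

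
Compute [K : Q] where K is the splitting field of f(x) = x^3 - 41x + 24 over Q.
[K : Q] = 6

By the rational root test, any rational root of the monic integer polynomial f(x) = x^3 - 41x + 24 must be an integer dividing the constant term 24, i.e. one of ±{1, 2, 3, 4, 6, 8, 12, 24}. Evaluating: f(1) = -16, f(-1) = 64, f(2) = -50, f(-2) = 98, f(3) = -72, f(-3) = 120, f(4) = -76, f(-4) = 124, f(6) = -6, f(-6) = 54, f(8) = 208, f(-8) = -160, f(12) = 1260, f(-12) = -1212, f(24) = 12864, f(-24) = -12816; none is 0, so f has no rational root and is therefore irreducible over Q (a cubic with no linear factor over a field is irreducible). For an irreducible cubic, the Galois group is A_3 or S_3 according as the discriminant disc(f) = -4a^3 - 27b^2 = -4·(-41)^3 - 27·(24)^2 = 260132 is or is not a square in Q. Here disc(f) = 260132 is not a perfect square in Q, so the Galois group of f over Q is not contained in A_3 and must be all of S_3. The splitting field has degree |S_3| = 6 over Q, so [K : Q] = 6.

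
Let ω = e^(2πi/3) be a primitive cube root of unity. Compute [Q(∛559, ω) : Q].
[Q(∛559, ω) : Q] = 6

[Q(∛559):Q] = 3 (min poly x^3 - 559, irreducible since 559 is not a perfect cube). [Q(ω):Q] = 2 (min poly x^2 + x + 1). Since Q(∛559) ⊂ R and ω ∉ R, we have ω ∉ Q(∛559), so x^2 + x + 1 remains irreducible over Q(∛559) and [Q(∛559, ω) : Q(∛559)] = 2. By the tower law, [Q(∛559, ω) : Q] = 3 · 2 = 6. (In fact Q(∛559, ω) is the splitting field of x^3 - 559 over Q.)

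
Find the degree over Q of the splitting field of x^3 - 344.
[K : Q] = 6

The roots of x^3 - 344 are ∛344, ω∛344, ω^2∛344 where ω = e^(2πi/3) is a primitive cube root of unity, so K = Q(∛344, ω). Now [Q(∛344):Q] = 3 (since 344 is not a perfect cube, x^3 - 344 is irreducible) and [Q(ω):Q] = 2. Both 2 and 3 divide [K:Q], and [K:Q] ≤ 3·2 = 6, so [K:Q] = 6. (Equivalently: Q(∛344) ⊂ R but ω ∉ R, so [K : Q(∛344)] = 2.)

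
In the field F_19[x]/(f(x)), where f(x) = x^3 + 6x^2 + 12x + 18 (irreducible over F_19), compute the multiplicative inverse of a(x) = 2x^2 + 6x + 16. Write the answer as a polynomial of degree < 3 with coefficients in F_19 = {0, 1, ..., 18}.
a(x)^(-1) ≡ 2x^2 + 2x + 16 (mod f(x))

Since f is irreducible over F_19, F_19[x]/(f) is a field and a(x) ≠ 0 has an inverse. Apply the extended Euclidean algorithm to f(x) and a(x) in F_19[x]: f(x) = (10x + 11)·a(x) + (14x + 13);  a(x) = (11x + 16)·(14x + 13) + (17). The last nonzero remainder is the constant 17 = gcd(f, a) in F_19. Back-substituting through the division chain expresses 17 = s(x)·a(x) + t(x)·f(x) with s(x) ≡ 15x^2 + 15x + 6 (mod f), so (15x^2 + 15x + 6)·a(x) ≡ 17 (mod f). Multiplying by 17^(-1) ≡ 9 in F_19 gives a(x)^(-1) ≡ 9·(15x^2 + 15x + 6) ≡ 2x^2 + 2x + 16 (mod f). Check: (2x^2 + 6x + 16)·(2x^2 + 2x + 16) = 4x^4 + 16x^3 + 14x + 9 ≡ 1 (mod x^3 + 6x^2 + 12x + 18).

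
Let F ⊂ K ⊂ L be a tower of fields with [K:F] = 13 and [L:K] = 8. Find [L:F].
[L:F] = 104

The tower law says that for any tower of field extensions F ⊂ K ⊂ L with finite degrees, [L:F] = [L:K] · [K:F]. Here this gives [L:F] = 8 · 13 = 104.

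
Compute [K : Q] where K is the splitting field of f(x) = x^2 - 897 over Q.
[K : Q] = 2

f(x) = x^2 - 897 factors as (x - √897)(x + √897). The splitting field is K = Q(√897). Since 897 is squarefree and > 1, it is not a perfect square, so x^2 - 897 is irreducible over Q and [Q(√897) : Q] = 2. Hence [K : Q] = 2.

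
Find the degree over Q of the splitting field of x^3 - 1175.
[K : Q] = 6

The roots of x^3 - 1175 are ∛1175, ω∛1175, ω^2∛1175 where ω = e^(2πi/3) is a primitive cube root of unity, so K = Q(∛1175, ω). Now [Q(∛1175):Q] = 3 (since 1175 is not a perfect cube, x^3 - 1175 is irreducible) and [Q(ω):Q] = 2. Both 2 and 3 divide [K:Q], and [K:Q] ≤ 3·2 = 6, so [K:Q] = 6. (Equivalently: Q(∛1175) ⊂ R but ω ∉ R, so [K : Q(∛1175)] = 2.)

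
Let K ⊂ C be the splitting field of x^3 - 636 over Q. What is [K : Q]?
[K : Q] = 6

The roots of x^3 - 636 are ∛636, ω∛636, ω^2∛636 where ω = e^(2πi/3) is a primitive cube root of unity, so K = Q(∛636, ω). Now [Q(∛636):Q] = 3 (since 636 is not a perfect cube, x^3 - 636 is irreducible) and [Q(ω):Q] = 2. Both 2 and 3 divide [K:Q], and [K:Q] ≤ 3·2 = 6, so [K:Q] = 6. (Equivalently: Q(∛636) ⊂ R but ω ∉ R, so [K : Q(∛636)] = 2.)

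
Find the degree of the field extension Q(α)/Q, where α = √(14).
[Q(α):Q] = 2

[Q(α):Q] equals the degree of the minimal polynomial of α. Here α^2 = 14 and x^2 - 14 is irreducible (d = 14 is squarefree, ≠ 1, hence not a square), so deg(m_α) = 2. Thus [Q(α):Q] = 2.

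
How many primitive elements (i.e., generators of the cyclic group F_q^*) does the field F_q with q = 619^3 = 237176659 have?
There are φ(237176658) = 74159712 primitive elements

F_q^* is cyclic of order q - 1 = 237176658. A cyclic group of order m has exactly φ(m) generators. Here m = 237176658 = 2 · 3^2 · 19 · 103 · 6733, so the number of primitive elements is φ(237176658) = 74159712.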